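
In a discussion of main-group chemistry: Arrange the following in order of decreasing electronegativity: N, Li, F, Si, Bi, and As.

F > N > As > Bi > Si > Li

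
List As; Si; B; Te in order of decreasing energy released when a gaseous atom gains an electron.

B is in period 2, group 13; Si is in period 3, group 14; As is in period 4, group 15; Te is in period 5, group 16.
Adding an electron releases more energy for atoms nearer the top right (short of the noble gases).
These sit on a diagonal, where the across-period and down-group effects partly cancel.
As > B: period and group pull opposite ways; the across-period shift dominates (78 vs 27 kJ/mol).
Si > As: period and group pull opposite ways; the down-group shift dominates (134 vs 78 kJ/mol).
Te > Si: the two effects oppose for this pair; the across-period effect wins (190 vs 134 kJ/mol).
Tabulated electron affinity (kJ/mol): B 27, Si 134, As 78, Te 190.
So from highest to lowest: Te > Si > As > B.

Te > Si > As > B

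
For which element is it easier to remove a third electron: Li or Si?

Si

IE_3 is the cost of taking one more electron from the +2 cation: Li²⁺ is already 1 electron into the core; Si²⁺ still has 2 valence electrons.
Breaking into a closed-shell core is much more expensive than removing a leftover valence electron — Li has the largest IE_3 here.
Approximate IE_3 values (kJ/mol): Li 11815, Si 3232.
Overall IE_3 order: Si < Li.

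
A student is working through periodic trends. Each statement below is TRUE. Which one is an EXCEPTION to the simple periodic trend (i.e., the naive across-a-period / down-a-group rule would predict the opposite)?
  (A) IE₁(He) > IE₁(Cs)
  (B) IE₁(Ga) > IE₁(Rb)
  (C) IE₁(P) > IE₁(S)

The general trend: first ionization energy increases across a period and decreases down a group.
(A) He (period 1, group 18) vs Cs (period 6, group 1): the stated order agrees with the simple trend.
(B) Ga (period 4, group 13) vs Rb (period 5, group 1): the stated order agrees with the simple trend.
(C) P (period 3, group 15) vs S (period 3, group 16): the stated order contradicts the simple trend.
The exception is (C): S (3p⁴) ionizes more easily than half-filled P (3p³) because the paired 3p electron in S is pushed out by e⁻–e⁻ repulsion.

(C)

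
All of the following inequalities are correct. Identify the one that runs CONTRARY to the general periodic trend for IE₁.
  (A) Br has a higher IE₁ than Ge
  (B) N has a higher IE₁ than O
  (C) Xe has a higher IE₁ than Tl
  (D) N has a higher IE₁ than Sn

(B)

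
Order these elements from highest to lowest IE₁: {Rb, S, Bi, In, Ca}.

S > Bi > Ca > In > Rb

IE₁ increases left→right with effective nuclear charge and decreases top→bottom as the valence shell moves farther out.
Neither a single period nor a single group — weigh both effects.
In > Rb: both are in period 5; the period trend gives In the larger value.
Ca > In: the two effects oppose for this pair; the down-group effect wins (590 vs 558 kJ/mol).
Bi > Ca: period and group pull opposite ways; the across-period shift dominates (703 vs 590 kJ/mol).
S > Bi: both effects reinforce here, so S is clearly the higher of the two.
Tabulated first ionization energy (kJ/mol): S 1000, Ca 590, Rb 403, In 558, Bi 703.
So from highest to lowest: S > Bi > Ca > In > Rb.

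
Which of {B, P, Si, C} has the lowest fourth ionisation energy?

The fourth ionization energy removes an electron from the +3 ion. For each element: B³⁺ is the bare [He] core; P³⁺ still has 2 valence electrons; Si³⁺ still has 1 valence electron; C³⁺ still has 1 valence electron.
Core electrons are held far more tightly than valence electrons, so B tops the IE_4 order.
Valence configurations: P³⁺ [Ne]3s², Si³⁺ [Ne]3s¹, C³⁺ [He]2s¹.
Approximate IE_4 values (kJ/mol): B 25026, P 4964, Si 4356, C 6223.
Overall IE_4 order: Si < P < C < B.

Si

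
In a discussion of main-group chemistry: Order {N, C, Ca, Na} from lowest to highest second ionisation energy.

Ca < C < N < Na

Consider each +1 ion: N⁺ still has 4 valence electrons; C⁺ still has 3 valence electrons; Ca⁺ still has 1 valence electron; Na⁺ is the bare [Ne] core.
Core electrons are held far more tightly than valence electrons, so Na tops the IE_2 order.
Valence configurations: N⁺ [He]2s²2p², C⁺ [He]2s²2p¹, Ca⁺ [Ar]4s¹.
Tabulated IE_2 (kJ/mol): N 2856, C 2353, Ca 1145, Na 4562.
Putting it together, IE_2: Ca < C < N < Na.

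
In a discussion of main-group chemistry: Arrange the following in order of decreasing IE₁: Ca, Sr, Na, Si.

Si > Ca > Sr > Na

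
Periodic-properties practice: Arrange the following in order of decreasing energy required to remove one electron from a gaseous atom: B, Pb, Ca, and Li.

Li is in period 2, group 1; B is in period 2, group 13; Ca is in period 4, group 2; Pb is in period 6, group 14.
Removing the outermost electron gets harder across a period and easier down a group.
Neither a single period nor a single group — weigh both effects.
Ca > Li: the two effects oppose for this pair; the across-period effect wins (590 vs 520 kJ/mol).
Pb > Ca: the two effects oppose for this pair; the across-period effect wins (716 vs 590 kJ/mol).
B > Pb: period and group pull opposite ways; the down-group shift dominates (801 vs 716 kJ/mol).
Tabulated first ionization energy (kJ/mol): Li 520, B 801, Ca 590, Pb 716.
So from highest to lowest: B > Pb > Ca > Li.

B > Pb > Ca > Li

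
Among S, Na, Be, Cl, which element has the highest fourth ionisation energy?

The fourth ionization energy removes an electron from the +3 ion. For each element: S³⁺ still has 3 valence electrons; Na³⁺ is already 2 electrons into the core; Be³⁺ is already 1 electron into the core; Cl³⁺ still has 4 valence electrons.
Core electrons are held far more tightly than valence electrons, so Na and Be top the IE_4 order.
Valence configurations: S³⁺ [Ne]3s²3p¹, Cl³⁺ [Ne]3s²3p².
The numbers (kJ/mol): S 4556, Na 9543, Be 21007, Cl 5159.
Putting it together, IE_4: S < Cl < Na < Be.

Be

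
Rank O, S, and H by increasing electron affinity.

H, O, S

H is in period 1, group 1; O is in period 2, group 16; S is in period 3, group 16.
Adding an electron releases more energy for atoms nearer the top right (short of the noble gases).
These span different periods and groups, so the two trends combine.
O > H: period and group pull opposite ways; the across-period shift dominates (141 vs 73 kJ/mol).
S > O: this pair runs against the simple trend — see the exception note.
Note the exception: S has a higher electron affinity than O, contrary to the simple trend — the compact 2p subshell of O repels the added electron more than S's larger 3p does.
Approximate values (kJ/mol): H 73, O 141, S 200.
So from lowest to highest: H < O < S.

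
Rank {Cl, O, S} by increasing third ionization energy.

S < Cl < O

Consider each +2 ion: Cl²⁺ still has 5 valence electrons; O²⁺ still has 4 valence electrons; S²⁺ still has 4 valence electrons.
All are still removing valence electrons, so compare the +2 ions as you would atoms: IE_3 generally rises across a period (higher Z_eff) and falls down a group (larger shell), subject to the usual subshell exceptions.
Valence configurations: Cl²⁺ [Ne]3s²3p³, O²⁺ [He]2s²2p², S²⁺ [Ne]3s²3p².
The numbers (kJ/mol): Cl 3822, O 5300, S 3357.
So the third ionization energies run S < Cl < O.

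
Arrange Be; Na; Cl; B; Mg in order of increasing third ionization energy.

IE_3 is the cost of taking one more electron from the +2 cation: Be²⁺ is the bare [He] core; Na²⁺ is already 1 electron into the core; Cl²⁺ still has 5 valence electrons; B²⁺ still has 1 valence electron; Mg²⁺ is the bare [Ne] core.
Core electrons are held far more tightly than valence electrons, so Na, Mg and Be top the IE_3 order.
Valence configurations: Cl²⁺ [Ne]3s²3p³, B²⁺ [He]2s¹.
The numbers (kJ/mol): Be 14849, Na 6910, Cl 3822, B 3660, Mg 7733.
Overall IE_3 order: B < Cl < Na < Mg < Be.

B < Cl < Na < Mg < Be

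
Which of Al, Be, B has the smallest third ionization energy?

Al

IE_3 is the cost of taking one more electron from the +2 cation: Al²⁺ still has 1 valence electron; Be²⁺ is the bare [He] core; B²⁺ still has 1 valence electron.
Core electrons are held far more tightly than valence electrons, so Be tops the IE_3 order.
Valence configurations: Al²⁺ [Ne]3s¹, B²⁺ [He]2s¹.
The numbers (kJ/mol): Al 2745, Be 14849, B 3660.
So the third ionization energies run Al < B < Be.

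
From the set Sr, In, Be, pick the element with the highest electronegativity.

In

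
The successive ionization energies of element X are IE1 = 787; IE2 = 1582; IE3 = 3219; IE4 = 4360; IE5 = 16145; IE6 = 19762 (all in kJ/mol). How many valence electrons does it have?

Look for the largest jump between consecutive ionization energies: IE5/IE4 ≈ 3.7, far larger than any earlier ratio.
That jump marks the point where a core electron is being removed. So the atom has 4 valence electrons.

4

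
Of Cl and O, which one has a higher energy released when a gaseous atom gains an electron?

Cl

EA tends to increase across a period and decrease down a group, though the pattern is less regular than for IE or radius.
These sit on a diagonal, where the across-period and down-group effects partly cancel.
Cl > O: the two effects oppose for this pair; the across-period effect wins (349 vs 141 kJ/mol).
Approximate values (kJ/mol): O 141, Cl 349.
So Cl has the higher energy released when a gaseous atom gains an electron (Cl > O).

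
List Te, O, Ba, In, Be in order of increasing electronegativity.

Ba, Be, In, Te, O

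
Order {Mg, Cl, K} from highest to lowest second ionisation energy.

Consider each +1 ion: Mg⁺ still has 1 valence electron; Cl⁺ still has 6 valence electrons; K⁺ is the bare [Ar] core.
Pulling an electron out of a noble-gas core costs far more than removing a remaining valence electron, so K sits at the high end of IE_2.
Valence configurations: Mg⁺ [Ne]3s¹, Cl⁺ [Ne]3s²3p⁴.
Tabulated IE_2 (kJ/mol): Mg 1451, Cl 2298, K 3052.
Hence IE_2: Mg < Cl < K.

K > Cl > Mg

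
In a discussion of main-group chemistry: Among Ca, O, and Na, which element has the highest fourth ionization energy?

Na

The fourth ionization energy removes an electron from the +3 ion. For each element: Ca³⁺ is already 1 electron into the core; O³⁺ still has 3 valence electrons; Na³⁺ is already 2 electrons into the core.
Usually core removal costs more than valence removal, but here the competition is close: a tightly held n=2 valence electron can cost more to remove than an n=3 core electron, so the actual values have to decide it.
Tabulated IE_4 (kJ/mol): Ca 6491, O 7469, Na 9543.
So the fourth ionization energies run Ca < O < Na.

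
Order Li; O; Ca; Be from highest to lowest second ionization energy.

IE_2 is the cost of taking one more electron from the +1 cation: Li⁺ is the bare [He] core; O⁺ still has 5 valence electrons; Ca⁺ still has 1 valence electron; Be⁺ still has 1 valence electron.
Core electrons are held far more tightly than valence electrons, so Li tops the IE_2 order.
Valence configurations: O⁺ [He]2s²2p³, Ca⁺ [Ar]4s¹, Be⁺ [He]2s¹.
Approximate IE_2 values (kJ/mol): Li 7298, O 3388, Ca 1145, Be 1757.
Overall IE_2 order: Ca < Be < O < Li.

Li, O, Be, Ca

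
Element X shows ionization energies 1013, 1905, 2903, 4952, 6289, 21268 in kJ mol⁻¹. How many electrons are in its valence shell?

Look for the largest jump between consecutive ionization energies: IE6/IE5 ≈ 3.4, far larger than any earlier ratio.
That jump marks the point where a core electron is being removed. So the atom has 5 valence electrons.

5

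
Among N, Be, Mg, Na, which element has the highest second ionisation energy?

After 1 electron has been removed, what remains? N⁺ still has 4 valence electrons; Be⁺ still has 1 valence electron; Mg⁺ still has 1 valence electron; Na⁺ is the bare [Ne] core.
Pulling an electron out of a noble-gas core costs far more than removing a remaining valence electron, so Na sits at the high end of IE_2.
Valence configurations: N⁺ [He]2s²2p², Be⁺ [He]2s¹, Mg⁺ [Ne]3s¹.
The numbers (kJ/mol): N 2856, Be 1757, Mg 1451, Na 4562.
Overall IE_2 order: Mg < Be < N < Na.

Na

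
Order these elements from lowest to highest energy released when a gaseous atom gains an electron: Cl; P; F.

Adding an electron releases more energy for atoms nearer the top right (short of the noble gases).
Here both period and group differ, so the two effects have to be weighed against each other.
F > P: both effects reinforce here, so F is clearly the higher of the two.
Cl > F: this pair runs against the simple trend — see the exception note.
Note the exception: Cl has a higher electron affinity than F, contrary to the simple trend — F's small 2p subshell makes the incoming electron feel strong e⁻–e⁻ repulsion, so Cl actually releases more energy on gaining an electron.
Tabulated electron affinity (kJ/mol): F 328, P 72, Cl 349.
So from lowest to highest: P < F < Cl.

P < F < Cl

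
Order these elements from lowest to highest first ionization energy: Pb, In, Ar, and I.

In, Pb, I, Ar

Ar is in period 3, group 18; In is in period 5, group 13; I is in period 5, group 17; Pb is in period 6, group 14.
First ionization energy rises across a period (greater Z_eff holds electrons more tightly) and falls down a group (valence electrons are farther from the nucleus).
Neither a single period nor a single group — weigh both effects.
Pb > In: period and group pull opposite ways; the across-period shift dominates (716 vs 558 kJ/mol).
I > Pb: relative to Pb, both the across-period and down-group shifts push I's first ionization energy up.
Ar > I: relative to I, both the across-period and down-group shifts push Ar's first ionization energy up.
For reference (kJ/mol): Ar 1521, In 558, I 1008, Pb 716.
So from lowest to highest: In < Pb < I < Ar.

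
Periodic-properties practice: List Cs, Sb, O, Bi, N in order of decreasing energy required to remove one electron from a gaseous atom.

IE₁ increases left→right with effective nuclear charge and decreases top→bottom as the valence shell moves farther out.
These span different periods and groups, so the two trends combine.
Bi > Cs: both are in period 6; the period trend gives Bi the larger value.
Sb > Bi: they share group 15; the group trend gives Sb the larger value.
O > Sb: both effects reinforce here, so O is clearly the higher of the two.
N > O: this pair runs against the simple trend — see the exception note.
Note the exception: N has a higher first ionization energy than O, contrary to the simple trend — pairing an electron in O's 2p⁴ costs repulsion energy, so O ionizes more easily than half-filled N (2p³).
Tabulated first ionization energy (kJ/mol): N 1402, O 1314, Sb 831, Cs 376, Bi 703.
So from highest to lowest: N > O > Sb > Bi > Cs.

N > O > Sb > Bi > Cs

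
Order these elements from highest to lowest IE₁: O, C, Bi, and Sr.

Removing the outermost electron gets harder across a period and easier down a group.
These span different periods and groups, so the two trends combine.
Bi > Sr: period and group pull opposite ways; the across-period shift dominates (703 vs 550 kJ/mol).
C > Bi: the two effects oppose for this pair; the down-group effect wins (1086 vs 703 kJ/mol).
O > C: both are in period 2; the period trend gives O the larger value.
For reference (kJ/mol): C 1086, O 1314, Sr 550, Bi 703.
So from highest to lowest: O > C > Bi > Sr.

O, C, Bi, Sr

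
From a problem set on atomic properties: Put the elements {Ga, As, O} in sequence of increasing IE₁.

Ga < As < O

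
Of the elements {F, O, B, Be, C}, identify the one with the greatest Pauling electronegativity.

Atoms toward the upper right of the periodic table pull bonding electrons most strongly.
All lie in period 2, so electronegativity increases left to right.
The greatest Pauling electronegativity among these belongs to F.

F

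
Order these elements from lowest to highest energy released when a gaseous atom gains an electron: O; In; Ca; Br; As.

Ca < In < As < O < Br

O is in period 2, group 16; Ca is in period 4, group 2; As is in period 4, group 15; Br is in period 4, group 17; In is in period 5, group 13.
Adding an electron releases more energy for atoms nearer the top right (short of the noble gases).
Here both period and group differ, so the two effects have to be weighed against each other.
In > Ca: the two effects oppose for this pair; the across-period effect wins (29 vs 2 kJ/mol).
As > In: both effects reinforce here, so As is clearly the higher of the two.
O > As: both effects reinforce here, so O is clearly the higher of the two.
Br > O: period and group pull opposite ways; the across-period shift dominates (325 vs 141 kJ/mol).
For reference (kJ/mol): O 141, Ca 2, As 78, Br 325, In 29.
So from lowest to highest: Ca < In < As < O < Br.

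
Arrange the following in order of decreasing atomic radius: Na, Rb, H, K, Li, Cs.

H is in period 1, group 1; Li is in period 2, group 1; Na is in period 3, group 1; K is in period 4, group 1; Rb is in period 5, group 1; Cs is in period 6, group 1.
Moving right in a period, electrons are added to the same shell under a stronger nuclear pull, so atoms get smaller; moving down, a new shell is opened and atoms get larger.
All are in group 1, so atomic radius increases down the group.
So from largest to smallest: Cs > Rb > K > Na > Li > H.

Cs > Rb > K > Na > Li > H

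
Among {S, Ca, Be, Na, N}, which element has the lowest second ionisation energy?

Consider each +1 ion: S⁺ still has 5 valence electrons; Ca⁺ still has 1 valence electron; Be⁺ still has 1 valence electron; Na⁺ is the bare [Ne] core; N⁺ still has 4 valence electrons.
Core electrons are held far more tightly than valence electrons, so Na tops the IE_2 order.
Valence configurations: S⁺ [Ne]3s²3p³, Ca⁺ [Ar]4s¹, Be⁺ [He]2s¹, N⁺ [He]2s²2p².
The numbers (kJ/mol): S 2252, Ca 1145, Be 1757, Na 4562, N 2856.
Overall IE_2 order: Ca < Be < S < N < Na.

Ca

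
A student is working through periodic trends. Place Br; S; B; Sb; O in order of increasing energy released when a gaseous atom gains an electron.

B < Sb < O < S < Br

B is in period 2, group 13; O is in period 2, group 16; S is in period 3, group 16; Br is in period 4, group 17; Sb is in period 5, group 15.
Atoms with high Z_eff and room in the valence shell (especially the halogens) have the most exothermic electron affinities.
These span different periods and groups, so the two trends combine.
Sb > B: period and group pull opposite ways; the across-period shift dominates (103 vs 27 kJ/mol).
O > Sb: both effects reinforce here, so O is clearly the higher of the two.
S > O: this pair runs against the simple trend — see the exception note.
Br > S: the two effects oppose for this pair; the across-period effect wins (325 vs 200 kJ/mol).
Note the exception: S has a higher electron affinity than O, contrary to the simple trend — the compact 2p subshell of O repels the added electron more than S's larger 3p does.
For reference (kJ/mol): B 27, O 141, S 200, Br 325, Sb 103.
So from lowest to highest: B < Sb < O < S < Br.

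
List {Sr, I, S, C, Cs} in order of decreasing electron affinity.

I > S > C > Cs > Sr

C is in period 2, group 14; S is in period 3, group 16; Sr is in period 5, group 2; I is in period 5, group 17; Cs is in period 6, group 1.
Electron affinity generally becomes more exothermic across a period toward the halogens and less exothermic down a group.
Here both period and group differ, so the two effects have to be weighed against each other.
Cs > Sr: this pair runs against the simple trend — see the exception note.
C > Cs: relative to Cs, both the across-period and down-group shifts push C's electron affinity up.
S > C: the two effects oppose for this pair; the across-period effect wins (200 vs 122 kJ/mol).
I > S: the two effects oppose for this pair; the across-period effect wins (295 vs 200 kJ/mol).
Note the exception: Cs has a higher electron affinity than Sr, contrary to the simple trend — adding an electron to Sr (ns²) has to open a new, higher-energy np subshell, which is unfavourable.
Tabulated electron affinity (kJ/mol): C 122, S 200, Sr 5, I 295, Cs 46.
So from highest to lowest: I > S > C > Cs > Sr.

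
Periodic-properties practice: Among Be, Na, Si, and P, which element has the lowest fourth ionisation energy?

Consider each +3 ion: Be³⁺ is already 1 electron into the core; Na³⁺ is already 2 electrons into the core; Si³⁺ still has 1 valence electron; P³⁺ still has 2 valence electrons.
Pulling an electron out of a noble-gas core costs far more than removing a remaining valence electron, so Na and Be sit at the high end of IE_4.
Valence configurations: Si³⁺ [Ne]3s¹, P³⁺ [Ne]3s².
Tabulated IE_4 (kJ/mol): Be 21007, Na 9543, Si 4356, P 4964.
Putting it together, IE_4: Si < P < Na < Be.

Si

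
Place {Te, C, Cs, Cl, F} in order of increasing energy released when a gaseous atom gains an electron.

C is in period 2, group 14; F is in period 2, group 17; Cl is in period 3, group 17; Te is in period 5, group 16; Cs is in period 6, group 1.
Atoms with high Z_eff and room in the valence shell (especially the halogens) have the most exothermic electron affinities.
Here both period and group differ, so the two effects have to be weighed against each other.
C > Cs: relative to Cs, both the across-period and down-group shifts push C's electron affinity up.
Te > C: the two effects oppose for this pair; the across-period effect wins (190 vs 122 kJ/mol).
F > Te: relative to Te, both the across-period and down-group shifts push F's electron affinity up.
Cl > F: this pair runs against the simple trend — see the exception note.
Note the exception: Cl has a higher electron affinity than F, contrary to the simple trend — F's small 2p subshell makes the incoming electron feel strong e⁻–e⁻ repulsion, so Cl actually releases more energy on gaining an electron.
For reference (kJ/mol): C 122, F 328, Cl 349, Te 190, Cs 46.
So from lowest to highest: Cs < C < Te < F < Cl.

Cs < C < Te < F < Cl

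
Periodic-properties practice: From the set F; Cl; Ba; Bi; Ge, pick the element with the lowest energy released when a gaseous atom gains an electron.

Ba

F is in period 2, group 17; Cl is in period 3, group 17; Ge is in period 4, group 14; Ba is in period 6, group 2; Bi is in period 6, group 15.
Atoms with high Z_eff and room in the valence shell (especially the halogens) have the most exothermic electron affinities.
Neither a single period nor a single group — weigh both effects.
Bi > Ba: both are in period 6; the period trend gives Bi the larger value.
Ge > Bi: the two effects oppose for this pair; the down-group effect wins (119 vs 91 kJ/mol).
F > Ge: both effects reinforce here, so F is clearly the higher of the two.
Cl > F: this pair runs against the simple trend — see the exception note.
Note the exception: Cl has a higher electron affinity than F, contrary to the simple trend — F's small 2p subshell makes the incoming electron feel strong e⁻–e⁻ repulsion, so Cl actually releases more energy on gaining an electron.
For reference (kJ/mol): F 328, Cl 349, Ge 119, Ba 14, Bi 91.
The lowest energy released when a gaseous atom gains an electron among these belongs to Ba.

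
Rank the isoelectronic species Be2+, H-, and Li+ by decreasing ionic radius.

All of these have 2 electrons, so size is governed by nuclear charge alone: the more protons, the stronger the pull on the same electron cloud, and the smaller the ion.
Nuclear charges: Be2+ (Z=4), Li+ (Z=3), H- (Z=1).
Largest to smallest: H- > Li+ > Be2+.

H-, Li+, Be2+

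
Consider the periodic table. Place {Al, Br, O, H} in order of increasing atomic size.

H < O < Br < Al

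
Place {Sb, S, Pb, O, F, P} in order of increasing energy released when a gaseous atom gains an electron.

Pb, P, Sb, O, S, F

O is in period 2, group 16; F is in period 2, group 17; P is in period 3, group 15; S is in period 3, group 16; Sb is in period 5, group 15; Pb is in period 6, group 14.
EA tends to increase across a period and decrease down a group, though the pattern is less regular than for IE or radius.
Here both period and group differ, so the two effects have to be weighed against each other.
P > Pb: both effects reinforce here, so P is clearly the higher of the two.
Sb > P: this pair runs against the simple trend — see the exception note.
O > Sb: both effects reinforce here, so O is clearly the higher of the two.
S > O: this pair runs against the simple trend — see the exception note.
F > S: both effects reinforce here, so F is clearly the higher of the two.
Note the exception: Sb has a higher electron affinity than P, contrary to the simple trend — both are half-filled np³, but the pairing/repulsion penalty for the added electron shrinks as the p orbitals become larger and more diffuse down the group, and for Sb that outweighs the weaker nuclear attraction.
Note the exception: S has a higher electron affinity than O, contrary to the simple trend — the compact 2p subshell of O repels the added electron more than S's larger 3p does.
Approximate values (kJ/mol): O 141, F 328, P 72, S 200, Sb 103, Pb 35.
So from lowest to highest: Pb < P < Sb < O < S < F.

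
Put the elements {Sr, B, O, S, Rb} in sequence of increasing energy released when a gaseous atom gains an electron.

B is in period 2, group 13; O is in period 2, group 16; S is in period 3, group 16; Rb is in period 5, group 1; Sr is in period 5, group 2.
Adding an electron releases more energy for atoms nearer the top right (short of the noble gases).
These span different periods and groups, so the two trends combine.
B > Sr: both effects reinforce here, so B is clearly the higher of the two.
Rb > B: this pair runs against the simple trend — see the exception note.
O > Rb: both effects reinforce here, so O is clearly the higher of the two.
S > O: this pair runs against the simple trend — see the exception note.
Note the exception: Rb has a higher electron affinity than B, contrary to the simple trend — B's ns²np¹ configuration gives only a small electron affinity — the sparsely filled np subshell binds an added electron weakly.
Note the exception: S has a higher electron affinity than O, contrary to the simple trend — the compact 2p subshell of O repels the added electron more than S's larger 3p does.
Note the exception: Rb has a higher electron affinity than Sr, contrary to the simple trend — adding an electron to Sr (ns²) has to open a new, higher-energy np subshell, which is unfavourable.
For reference (kJ/mol): B 27, O 141, S 200, Rb 47, Sr 5.
So from lowest to highest: Sr < B < Rb < O < S.

Sr < B < Rb < O < S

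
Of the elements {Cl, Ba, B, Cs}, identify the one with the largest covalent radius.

B is in period 2, group 13; Cl is in period 3, group 17; Cs is in period 6, group 1; Ba is in period 6, group 2.
Atomic radius shrinks across a period as nuclear charge pulls the same shell inward, and grows down a group as new shells are added.
These span different periods and groups, so the two trends combine.
Cl > B: period and group pull opposite ways; the down-group shift dominates (99 vs 85 pm).
Ba > Cl: relative to Cl, both the across-period and down-group shifts push Ba's atomic radius up.
Cs > Ba: Cs lies to the left of Ba in period 6, so the across-period effect alone puts Cs larger.
For reference (pm): B 85, Cl 99, Cs 232, Ba 196.
The largest covalent radius among these belongs to Cs.

Cs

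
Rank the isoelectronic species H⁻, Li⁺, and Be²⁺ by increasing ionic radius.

All of these have 2 electrons, so size is governed by nuclear charge alone: the more protons, the stronger the pull on the same electron cloud, and the smaller the ion.
Nuclear charges: Be²⁺ (Z=4), Li⁺ (Z=3), H⁻ (Z=1).
Smallest to largest: Be²⁺ < Li⁺ < H⁻.

Be²⁺ < Li⁺ < H⁻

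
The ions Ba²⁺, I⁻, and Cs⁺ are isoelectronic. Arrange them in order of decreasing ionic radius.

I⁻ > Cs⁺ > Ba²⁺

All of these have 54 electrons, so size is governed by nuclear charge alone: the more protons, the stronger the pull on the same electron cloud, and the smaller the ion.
Nuclear charges: Ba²⁺ (Z=56), Cs⁺ (Z=55), I⁻ (Z=53).
Largest to smallest: I⁻ > Cs⁺ > Ba²⁺.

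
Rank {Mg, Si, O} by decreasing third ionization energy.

Mg, O, Si

IE_3 is the cost of taking one more electron from the +2 cation: Mg²⁺ is the bare [Ne] core; Si²⁺ still has 2 valence electrons; O²⁺ still has 4 valence electrons.
Core electrons are held far more tightly than valence electrons, so Mg tops the IE_3 order.
Valence configurations: Si²⁺ [Ne]3s², O²⁺ [He]2s²2p².
The numbers (kJ/mol): Mg 7733, Si 3232, O 5300.
Hence IE_3: Si < O < Mg.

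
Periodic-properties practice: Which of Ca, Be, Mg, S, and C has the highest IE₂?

Consider each +1 ion: Ca⁺ still has 1 valence electron; Be⁺ still has 1 valence electron; Mg⁺ still has 1 valence electron; S⁺ still has 5 valence electrons; C⁺ still has 3 valence electrons.
All are still removing valence electrons, so compare the +1 ions as you would atoms: IE_2 generally rises across a period (higher Z_eff) and falls down a group (larger shell), subject to the usual subshell exceptions.
Valence configurations: Ca⁺ [Ar]4s¹, Be⁺ [He]2s¹, Mg⁺ [Ne]3s¹, S⁺ [Ne]3s²3p³, C⁺ [He]2s²2p¹.
Tabulated IE_2 (kJ/mol): Ca 1145, Be 1757, Mg 1451, S 2252, C 2353.
Hence IE_2: Ca < Mg < Be < S < C.

C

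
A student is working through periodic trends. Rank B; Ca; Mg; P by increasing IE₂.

Consider each +1 ion: B⁺ still has 2 valence electrons; Ca⁺ still has 1 valence electron; Mg⁺ still has 1 valence electron; P⁺ still has 4 valence electrons.
All are still removing valence electrons, so compare the +1 ions as you would atoms: IE_2 generally rises across a period (higher Z_eff) and falls down a group (larger shell), subject to the usual subshell exceptions.
Valence configurations: B⁺ [He]2s², Ca⁺ [Ar]4s¹, Mg⁺ [Ne]3s¹, P⁺ [Ne]3s²3p².
Tabulated IE_2 (kJ/mol): B 2427, Ca 1145, Mg 1451, P 1907.
Hence IE_2: Ca < Mg < P < B.

Ca < Mg < P < B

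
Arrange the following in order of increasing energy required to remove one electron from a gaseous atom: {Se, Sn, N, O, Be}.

Sn, Be, Se, O, N

Be is in period 2, group 2; N is in period 2, group 15; O is in period 2, group 16; Se is in period 4, group 16; Sn is in period 5, group 14.
Across a period the outer electron is held more tightly (higher IE₁); down a group it sits in a higher shell, more shielded, and comes off more easily.
These span different periods and groups, so the two trends combine.
Be > Sn: period and group pull opposite ways; the down-group shift dominates (900 vs 709 kJ/mol).
Se > Be: the two effects oppose for this pair; the across-period effect wins (941 vs 900 kJ/mol).
O > Se: O sits above Se in group 16, so the down-group effect alone puts O higher.
N > O: this pair runs against the simple trend — see the exception note.
Note the exception: N has a higher first ionization energy than O, contrary to the simple trend — pairing an electron in O's 2p⁴ costs repulsion energy, so O ionizes more easily than half-filled N (2p³).
Tabulated first ionization energy (kJ/mol): Be 900, N 1402, O 1314, Se 941, Sn 709.
So from lowest to highest: Sn < Be < Se < O < N.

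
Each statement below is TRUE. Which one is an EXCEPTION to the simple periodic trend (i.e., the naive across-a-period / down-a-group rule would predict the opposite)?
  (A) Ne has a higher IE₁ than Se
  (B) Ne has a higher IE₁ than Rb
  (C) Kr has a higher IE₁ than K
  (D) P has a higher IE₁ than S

(D)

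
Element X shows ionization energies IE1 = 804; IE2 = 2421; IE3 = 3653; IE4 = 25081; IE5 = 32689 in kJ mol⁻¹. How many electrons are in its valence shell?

Look for the largest jump between consecutive ionization energies: IE4/IE3 ≈ 6.9, far larger than any earlier ratio.
That jump marks the point where a core electron is being removed. So the atom has 3 valence electrons.

3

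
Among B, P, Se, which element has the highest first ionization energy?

Removing the outermost electron gets harder across a period and easier down a group.
Neither a single period nor a single group — weigh both effects.
Se > B: the two effects oppose for this pair; the across-period effect wins (941 vs 801 kJ/mol).
P > Se: the two effects oppose for this pair; the down-group effect wins (1012 vs 941 kJ/mol).
Tabulated first ionization energy (kJ/mol): B 801, P 1012, Se 941.
The highest first ionization energy among these belongs to P.

P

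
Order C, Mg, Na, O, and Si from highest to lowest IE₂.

After 1 electron has been removed, what remains? C⁺ still has 3 valence electrons; Mg⁺ still has 1 valence electron; Na⁺ is the bare [Ne] core; O⁺ still has 5 valence electrons; Si⁺ still has 3 valence electrons.
Core electrons are held far more tightly than valence electrons, so Na tops the IE_2 order.
Valence configurations: C⁺ [He]2s²2p¹, Mg⁺ [Ne]3s¹, O⁺ [He]2s²2p³, Si⁺ [Ne]3s²3p¹.
Tabulated IE_2 (kJ/mol): C 2353, Mg 1451, Na 4562, O 3388, Si 1577.
So the second ionization energies run Mg < Si < C < O < Na.

Na > O > C > Si > Mg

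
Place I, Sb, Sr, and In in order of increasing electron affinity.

Sr < In < Sb < I

Sr is in period 5, group 2; In is in period 5, group 13; Sb is in period 5, group 15; I is in period 5, group 17.
EA tends to increase across a period and decrease down a group, though the pattern is less regular than for IE or radius.
All lie in period 5, so electron affinity increases left to right.
So from lowest to highest: Sr < In < Sb < I.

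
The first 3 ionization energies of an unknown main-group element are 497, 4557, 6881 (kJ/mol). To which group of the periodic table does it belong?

Group 1

Look for the largest jump between consecutive ionization energies: IE2/IE1 ≈ 9.2, far larger than any earlier ratio.
That jump marks the point where a core electron is being removed. So the atom has 1 valence electron.
A main-group element with 1 valence electron is in group 1.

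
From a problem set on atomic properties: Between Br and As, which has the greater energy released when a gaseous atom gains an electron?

As is in period 4, group 15; Br is in period 4, group 17.
EA tends to increase across a period and decrease down a group, though the pattern is less regular than for IE or radius.
All lie in period 4, so electron affinity increases left to right.
So Br has the greater energy released when a gaseous atom gains an electron (Br > As).

Br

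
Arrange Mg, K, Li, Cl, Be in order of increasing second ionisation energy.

IE_2 is the cost of taking one more electron from the +1 cation: Mg⁺ still has 1 valence electron; K⁺ is the bare [Ar] core; Li⁺ is the bare [He] core; Cl⁺ still has 6 valence electrons; Be⁺ still has 1 valence electron.
Breaking into a closed-shell core is much more expensive than removing a leftover valence electron — K and Li have the largest IE_2 here.
Valence configurations: Mg⁺ [Ne]3s¹, Cl⁺ [Ne]3s²3p⁴, Be⁺ [He]2s¹.
Approximate IE_2 values (kJ/mol): Mg 1451, K 3052, Li 7298, Cl 2298, Be 1757.
Putting it together, IE_2: Mg < Be < Cl < K < Li.

Mg < Be < Cl < K < Li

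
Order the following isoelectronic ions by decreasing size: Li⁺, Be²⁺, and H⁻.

H⁻ > Li⁺ > Be²⁺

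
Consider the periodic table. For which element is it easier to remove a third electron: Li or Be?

IE_3 is the cost of taking one more electron from the +2 cation: Li²⁺ is already 1 electron into the core; Be²⁺ is the bare [He] core.
All of these are removing an electron from a noble-gas core or deeper; the smaller core (lower principal quantum number) is held far more tightly, and within a period the higher nuclear charge binds the same core more tightly.
The numbers (kJ/mol): Li 11815, Be 14849.
Putting it together, IE_3: Li < Be.

Li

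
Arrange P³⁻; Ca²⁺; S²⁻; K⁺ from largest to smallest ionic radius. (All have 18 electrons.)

All of these have 18 electrons, so size is governed by nuclear charge alone: the more protons, the stronger the pull on the same electron cloud, and the smaller the ion.
Nuclear charges: Ca²⁺ (Z=20), K⁺ (Z=19), S²⁻ (Z=16), P³⁻ (Z=15).
Largest to smallest: P³⁻ > S²⁻ > K⁺ > Ca²⁺.

P³⁻, S²⁻, K⁺, Ca²⁺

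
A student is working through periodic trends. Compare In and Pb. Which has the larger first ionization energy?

In is in period 5, group 13; Pb is in period 6, group 14.
Across a period the outer electron is held more tightly (higher IE₁); down a group it sits in a higher shell, more shielded, and comes off more easily.
A diagonal step moves right (one effect) and down (the opposite effect) at once.
Pb > In: period and group pull opposite ways; the across-period shift dominates (716 vs 558 kJ/mol).
For reference (kJ/mol): In 558, Pb 716.
So Pb has the larger first ionization energy (Pb > In).

Pb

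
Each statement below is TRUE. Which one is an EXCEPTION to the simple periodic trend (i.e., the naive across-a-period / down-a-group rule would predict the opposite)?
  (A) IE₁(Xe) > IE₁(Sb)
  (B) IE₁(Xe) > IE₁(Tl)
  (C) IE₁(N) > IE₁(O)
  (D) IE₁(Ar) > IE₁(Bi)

(C)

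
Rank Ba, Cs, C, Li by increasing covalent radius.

Across a period the added protons contract the valence shell; down a group each new principal shell makes the atom larger.
Here both period and group differ, so the two effects have to be weighed against each other.
Li > C: Li lies to the left of C in period 2, so the across-period effect alone puts Li larger.
Ba > Li: period and group pull opposite ways; the down-group shift dominates (196 vs 133 pm).
Cs > Ba: both are in period 6; the period trend gives Cs the larger value.
Tabulated atomic radius (pm): Li 133, C 75, Cs 232, Ba 196.
So from smallest to largest: C < Li < Ba < Cs.

C < Li < Ba < Cs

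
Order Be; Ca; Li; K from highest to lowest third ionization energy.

After 2 electrons have been removed, what remains? Be²⁺ is the bare [He] core; Ca²⁺ is the bare [Ar] core; Li²⁺ is already 1 electron into the core; K²⁺ is already 1 electron into the core.
All of these are removing an electron from a noble-gas core or deeper; the smaller core (lower principal quantum number) is held far more tightly, and within a period the higher nuclear charge binds the same core more tightly.
The numbers (kJ/mol): Be 14849, Ca 4912, Li 11815, K 4420.
Overall IE_3 order: K < Ca < Li < Be.

Be > Li > Ca > K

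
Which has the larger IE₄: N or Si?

Consider each +3 ion: N³⁺ still has 2 valence electrons; Si³⁺ still has 1 valence electron.
All are still removing valence electrons, so compare the +3 ions as you would atoms: IE_4 generally rises across a period (higher Z_eff) and falls down a group (larger shell), subject to the usual subshell exceptions.
Valence configurations: N³⁺ [He]2s², Si³⁺ [Ne]3s¹.
Tabulated IE_4 (kJ/mol): N 7475, Si 4356.
Hence IE_4: Si < N.

N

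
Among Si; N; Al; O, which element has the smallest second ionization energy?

Si

The second ionization energy removes an electron from the +1 ion. For each element: Si⁺ still has 3 valence electrons; N⁺ still has 4 valence electrons; Al⁺ still has 2 valence electrons; O⁺ still has 5 valence electrons.
All are still removing valence electrons, so compare the +1 ions as you would atoms: IE_2 generally rises across a period (higher Z_eff) and falls down a group (larger shell), subject to the usual subshell exceptions.
Valence configurations: Si⁺ [Ne]3s²3p¹, N⁺ [He]2s²2p², Al⁺ [Ne]3s², O⁺ [He]2s²2p³.
Si⁺ loses a lone 3p electron whereas Al⁺ must break into a filled 3s² pair, so IE_2(Al) > IE_2(Si) even though Si has the higher nuclear charge.
The numbers (kJ/mol): Si 1577, N 2856, Al 1817, O 3388.
Overall IE_2 order: Si < Al < N < O.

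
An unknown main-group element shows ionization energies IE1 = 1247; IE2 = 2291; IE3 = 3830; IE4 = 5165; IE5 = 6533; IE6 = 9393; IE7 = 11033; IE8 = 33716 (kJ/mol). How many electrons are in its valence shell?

7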